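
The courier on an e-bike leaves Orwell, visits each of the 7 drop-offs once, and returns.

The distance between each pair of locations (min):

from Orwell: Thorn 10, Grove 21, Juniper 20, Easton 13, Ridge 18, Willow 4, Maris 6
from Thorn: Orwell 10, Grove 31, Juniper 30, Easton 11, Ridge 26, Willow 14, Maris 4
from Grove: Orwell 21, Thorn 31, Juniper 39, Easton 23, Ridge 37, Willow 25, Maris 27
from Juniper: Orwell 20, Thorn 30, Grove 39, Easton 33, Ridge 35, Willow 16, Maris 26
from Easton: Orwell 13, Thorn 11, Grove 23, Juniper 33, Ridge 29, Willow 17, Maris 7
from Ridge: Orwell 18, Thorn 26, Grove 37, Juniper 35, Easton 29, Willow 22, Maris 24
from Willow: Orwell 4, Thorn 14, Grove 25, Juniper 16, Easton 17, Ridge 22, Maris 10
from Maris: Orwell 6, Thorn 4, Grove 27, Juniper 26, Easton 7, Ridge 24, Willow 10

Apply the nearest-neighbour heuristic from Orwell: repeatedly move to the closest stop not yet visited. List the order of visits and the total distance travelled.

144 min along Orwell → Willow → Maris → Thorn → Easton → Grove → Ridge → Juniper → Orwell.

Orwell → [Willow:4 / Maris:6 / Thorn:10 / Easton:13 / Ridge:18 / Juniper:20 / Grove:21] → Willow (4)
Willow → [Maris:10 / Thorn:14 / Juniper:16 / Easton:17 / Ridge:22 / Grove:25] → Maris (10)
Maris → [Thorn:4 / Easton:7 / Ridge:24 / Juniper:26 / Grove:27] → Thorn (4)
Thorn → [Easton:11 / Ridge:26 / Juniper:30 / Grove:31] → Easton (11)
Easton → [Grove:23 / Ridge:29 / Juniper:33] → Grove (23)
Grove → [Ridge:37 / Juniper:39] → Ridge (37)
Ridge → [Juniper:35] → Juniper (35)
Return Juniper→Orwell: 20.
Total = 4 + 10 + 4 + 11 + 23 + 37 + 35 + 20 = 144.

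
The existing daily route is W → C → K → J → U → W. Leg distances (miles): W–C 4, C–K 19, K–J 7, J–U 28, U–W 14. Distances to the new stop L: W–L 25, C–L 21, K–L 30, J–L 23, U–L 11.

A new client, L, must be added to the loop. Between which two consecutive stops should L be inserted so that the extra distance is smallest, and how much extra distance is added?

Adding 6 miles by placing L on the J–U leg.

Insertion cost between consecutive stops i–j is d(i,L) + d(L,j) − d(i,j):
  between W and C: 25 + 21 − 4 = 42
  between C and K: 21 + 30 − 19 = 32
  between K and J: 30 + 23 − 7 = 46
  between J and U: 23 + 11 − 28 = 6
  between U and W: 11 + 25 − 14 = 22
Cheapest insertion is between J and U, adding 6.
New total = 72 + 6 = 78.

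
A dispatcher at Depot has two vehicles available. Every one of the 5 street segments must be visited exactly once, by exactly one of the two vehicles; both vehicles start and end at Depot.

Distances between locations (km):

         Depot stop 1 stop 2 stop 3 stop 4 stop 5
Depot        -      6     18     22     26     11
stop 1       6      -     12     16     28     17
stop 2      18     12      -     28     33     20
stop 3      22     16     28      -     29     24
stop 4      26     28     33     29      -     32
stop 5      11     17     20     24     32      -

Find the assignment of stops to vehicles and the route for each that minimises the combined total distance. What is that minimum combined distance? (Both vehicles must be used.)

There are 2^4 − 1 = 15 ways to divide the 5 stops into two non-empty groups. For each, the best each vehicle can do is its own shortest tour through its group:
  {stop 1} + {stop 2, stop 3, stop 4, stop 5}: 12 + 114 = 126
  {stop 2} + {stop 1, stop 3, stop 4, stop 5}: 36 + 94 = 130
  {stop 1, stop 2} + {stop 3, stop 4, stop 5}: 36 + 90 = 126
  {stop 3} + {stop 1, stop 2, stop 4, stop 5}: 44 + 94 = 138
  {stop 1, stop 3} + {stop 2, stop 4, stop 5}: 44 + 90 = 134
  {stop 2, stop 3} + {stop 1, stop 4, stop 5}: 68 + 77 = 145
  … (15 splits in total)
  {stop 1, stop 2, stop 3, stop 4} + {stop 5}: 101 + 22 = 123  ← best
Best: vehicle 1 Depot → stop 1 → stop 2 → stop 3 → stop 4 → Depot = 101; vehicle 2 Depot → stop 5 → Depot = 22; combined 123.

123 km — the smallest possible combined total.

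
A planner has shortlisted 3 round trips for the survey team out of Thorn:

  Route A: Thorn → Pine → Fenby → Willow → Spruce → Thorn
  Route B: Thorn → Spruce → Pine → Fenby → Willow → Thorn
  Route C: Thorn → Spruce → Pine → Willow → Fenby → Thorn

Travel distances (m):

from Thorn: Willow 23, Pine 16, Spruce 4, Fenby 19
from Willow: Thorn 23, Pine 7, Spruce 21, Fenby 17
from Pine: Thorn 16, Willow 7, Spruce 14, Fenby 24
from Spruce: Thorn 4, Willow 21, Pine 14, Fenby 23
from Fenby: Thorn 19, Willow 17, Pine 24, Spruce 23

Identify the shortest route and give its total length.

61 m — Route C is the shortest.

Route A: 16 + 24 + 17 + 21 + 4 = 82
Route B: 4 + 14 + 24 + 17 + 23 = 82
Route C: 4 + 14 + 7 + 17 + 19 = 61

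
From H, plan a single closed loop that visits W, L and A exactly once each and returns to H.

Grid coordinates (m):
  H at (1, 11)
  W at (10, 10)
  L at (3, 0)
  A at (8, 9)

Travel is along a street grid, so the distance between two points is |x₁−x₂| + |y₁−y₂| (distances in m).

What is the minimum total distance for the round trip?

Minimum total distance: 40 m.

With 3 stops there are 3!/2 = 3 distinct round trips (a route and its reverse cost the same).
H - W - L - A - H: 10+17+14+9 = 50
H - W - A - L - H: 10+3+14+13 = 40
H - L - W - A - H: 13+17+3+9 = 42
The minimum is 40.
One optimal route: H → W → A → L → H (or its reverse).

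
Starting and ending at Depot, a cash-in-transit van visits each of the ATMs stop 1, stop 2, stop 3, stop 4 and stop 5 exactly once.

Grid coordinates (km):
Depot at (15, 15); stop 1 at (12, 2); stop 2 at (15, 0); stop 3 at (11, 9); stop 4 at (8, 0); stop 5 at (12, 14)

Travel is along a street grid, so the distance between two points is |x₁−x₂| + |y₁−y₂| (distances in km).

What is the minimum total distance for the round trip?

There are 60 distinct closed tours to check (reversals are equivalent).
Depot→stop 1→stop 2→stop 3→stop 4→stop 5→Depot: 16+5+13+12+18+4 = 68
Depot→stop 1→stop 2→stop 3→stop 5→stop 4→Depot: 16+5+13+6+18+22 = 80
Depot→stop 1→stop 2→stop 4→stop 3→stop 5→Depot: 16+5+7+12+6+4 = 50
Depot→stop 1→stop 2→stop 4→stop 5→stop 3→Depot: 16+5+7+18+6+10 = 62
Depot→stop 1→stop 2→stop 5→stop 3→stop 4→Depot: 16+5+17+6+12+22 = 78
Depot→stop 1→stop 2→stop 5→stop 4→stop 3→Depot: 16+5+17+18+12+10 = 78
Depot→stop 1→stop 3→stop 2→stop 4→stop 5→Depot: 16+8+13+7+18+4 = 66
Depot→stop 1→stop 3→stop 2→stop 5→stop 4→Depot: 16+8+13+17+18+22 = 94
Depot→stop 1→stop 3→stop 4→stop 2→stop 5→Depot: 16+8+12+7+17+4 = 64
Depot→stop 1→stop 3→stop 4→stop 5→stop 2→Depot: 16+8+12+18+17+15 = 86
Depot→stop 1→stop 3→stop 5→stop 2→stop 4→Depot: 16+8+6+17+7+22 = 76
Depot→stop 1→stop 3→stop 5→stop 4→stop 2→Depot: 16+8+6+18+7+15 = 70
Depot→stop 1→stop 4→stop 2→stop 3→stop 5→Depot: 16+6+7+13+6+4 = 52
Depot→stop 1→stop 4→stop 2→stop 5→stop 3→Depot: 16+6+7+17+6+10 = 62
… (46 more)
Depot→stop 2→stop 4→stop 1→stop 3→stop 5→Depot: 15+7+6+8+6+4 = 46  ← best
The minimum is 46.
One optimal route: Depot → stop 2 → stop 4 → stop 1 → stop 3 → stop 5 → Depot (or its reverse).

Minimum total distance: 46 km.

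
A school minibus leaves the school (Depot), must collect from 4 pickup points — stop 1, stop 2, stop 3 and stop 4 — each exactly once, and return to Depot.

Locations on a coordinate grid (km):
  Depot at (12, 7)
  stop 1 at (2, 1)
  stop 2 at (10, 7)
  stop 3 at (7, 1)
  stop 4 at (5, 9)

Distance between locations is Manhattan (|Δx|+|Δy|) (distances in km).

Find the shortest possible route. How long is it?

Minimum total distance: 36 km.

Depot - stop 1 - stop 2 - stop 3 - stop 4 - Depot: 16+14+9+10+9 = 58
Depot - stop 1 - stop 2 - stop 4 - stop 3 - Depot: 16+14+7+10+11 = 58
Depot - stop 1 - stop 3 - stop 2 - stop 4 - Depot: 16+5+9+7+9 = 46
Depot - stop 1 - stop 3 - stop 4 - stop 2 - Depot: 16+5+10+7+2 = 40
Depot - stop 1 - stop 4 - stop 2 - stop 3 - Depot: 16+11+7+9+11 = 54
Depot - stop 1 - stop 4 - stop 3 - stop 2 - Depot: 16+11+10+9+2 = 48
Depot - stop 2 - stop 1 - stop 3 - stop 4 - Depot: 2+14+5+10+9 = 40
Depot - stop 2 - stop 1 - stop 4 - stop 3 - Depot: 2+14+11+10+11 = 48
Depot - stop 2 - stop 3 - stop 1 - stop 4 - Depot: 2+9+5+11+9 = 36
Depot - stop 2 - stop 4 - stop 1 - stop 3 - Depot: 2+7+11+5+11 = 36
Depot - stop 3 - stop 1 - stop 2 - stop 4 - Depot: 11+5+14+7+9 = 46
Depot - stop 3 - stop 2 - stop 1 - stop 4 - Depot: 11+9+14+11+9 = 54
The minimum is 36.
One optimal route: Depot → stop 2 → stop 3 → stop 1 → stop 4 → Depot (or its reverse).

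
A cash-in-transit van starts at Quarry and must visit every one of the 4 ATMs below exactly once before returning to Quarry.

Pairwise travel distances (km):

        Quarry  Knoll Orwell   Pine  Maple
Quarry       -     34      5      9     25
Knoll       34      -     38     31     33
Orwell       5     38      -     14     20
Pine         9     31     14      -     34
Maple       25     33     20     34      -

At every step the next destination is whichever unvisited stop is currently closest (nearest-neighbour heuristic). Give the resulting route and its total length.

Quarry → [Orwell:5 / Pine:9 / Maple:25 / Knoll:34] → Orwell (5)
Orwell → [Pine:14 / Maple:20 / Knoll:38] → Pine (14)
Pine → [Knoll:31 / Maple:34] → Knoll (31)
Knoll → [Maple:33] → Maple (33)
Return Maple→Quarry: 25.
Total = 5 + 14 + 31 + 33 + 25 = 108.

108 km along Quarry → Orwell → Pine → Knoll → Maple → Quarry.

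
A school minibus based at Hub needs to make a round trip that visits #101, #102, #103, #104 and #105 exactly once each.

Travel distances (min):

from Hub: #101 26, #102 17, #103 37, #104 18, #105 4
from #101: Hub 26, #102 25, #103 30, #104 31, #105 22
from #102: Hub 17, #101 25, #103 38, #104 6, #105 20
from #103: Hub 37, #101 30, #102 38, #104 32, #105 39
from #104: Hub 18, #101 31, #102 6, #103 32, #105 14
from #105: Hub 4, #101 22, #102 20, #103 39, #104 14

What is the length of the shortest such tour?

With 5 stops there are 5!/2 = 60 distinct round trips (a route and its reverse cost the same).
Hub→#101→#102→#103→#104→#105→Hub: 26+25+38+32+14+4 = 139
Hub→#101→#102→#103→#105→#104→Hub: 26+25+38+39+14+18 = 160
Hub→#101→#102→#104→#103→#105→Hub: 26+25+6+32+39+4 = 132
Hub→#101→#102→#104→#105→#103→Hub: 26+25+6+14+39+37 = 147
Hub→#101→#102→#105→#103→#104→Hub: 26+25+20+39+32+18 = 160
Hub→#101→#102→#105→#104→#103→Hub: 26+25+20+14+32+37 = 154
Hub→#101→#103→#102→#104→#105→Hub: 26+30+38+6+14+4 = 118
Hub→#101→#103→#102→#105→#104→Hub: 26+30+38+20+14+18 = 146
Hub→#101→#103→#104→#102→#105→Hub: 26+30+32+6+20+4 = 118
Hub→#101→#103→#104→#105→#102→Hub: 26+30+32+14+20+17 = 139
Hub→#101→#103→#105→#102→#104→Hub: 26+30+39+20+6+18 = 139
Hub→#101→#103→#105→#104→#102→Hub: 26+30+39+14+6+17 = 132
Hub→#101→#104→#102→#103→#105→Hub: 26+31+6+38+39+4 = 144
Hub→#101→#104→#102→#105→#103→Hub: 26+31+6+20+39+37 = 159
… (46 more)
Hub→#102→#104→#103→#101→#105→Hub: 17+6+32+30+22+4 = 111  ← best
The minimum is 111.
One optimal route: Hub → #102 → #104 → #103 → #101 → #105 → Hub (or its reverse).

Minimum total distance: 111 min.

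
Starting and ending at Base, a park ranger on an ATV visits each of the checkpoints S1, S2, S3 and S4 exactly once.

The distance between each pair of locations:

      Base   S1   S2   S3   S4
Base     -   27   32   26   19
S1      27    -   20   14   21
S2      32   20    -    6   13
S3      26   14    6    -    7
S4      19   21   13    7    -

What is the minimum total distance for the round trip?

Base - S1 - S2 - S3 - S4 - Base: 27+20+6+7+19 = 79
Base - S1 - S2 - S4 - S3 - Base: 27+20+13+7+26 = 93
Base - S1 - S3 - S2 - S4 - Base: 27+14+6+13+19 = 79
Base - S1 - S3 - S4 - S2 - Base: 27+14+7+13+32 = 93
Base - S1 - S4 - S2 - S3 - Base: 27+21+13+6+26 = 93
Base - S1 - S4 - S3 - S2 - Base: 27+21+7+6+32 = 93
Base - S2 - S1 - S3 - S4 - Base: 32+20+14+7+19 = 92
Base - S2 - S1 - S4 - S3 - Base: 32+20+21+7+26 = 106
Base - S2 - S3 - S1 - S4 - Base: 32+6+14+21+19 = 92
Base - S2 - S4 - S1 - S3 - Base: 32+13+21+14+26 = 106
Base - S3 - S1 - S2 - S4 - Base: 26+14+20+13+19 = 92
Base - S3 - S2 - S1 - S4 - Base: 26+6+20+21+19 = 92
The minimum is 79.
One optimal route: Base → S1 → S2 → S3 → S4 → Base (or its reverse).

Minimum total distance: 79.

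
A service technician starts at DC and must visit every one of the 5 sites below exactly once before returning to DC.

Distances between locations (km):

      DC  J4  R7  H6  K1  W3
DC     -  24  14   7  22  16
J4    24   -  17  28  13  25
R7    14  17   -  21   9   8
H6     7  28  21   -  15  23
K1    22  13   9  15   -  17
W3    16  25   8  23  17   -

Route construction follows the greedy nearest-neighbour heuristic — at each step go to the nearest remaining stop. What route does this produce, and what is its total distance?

At DC the remaining stops are H6 7, R7 14, W3 16, K1 22, J4 24; go to H6.
At H6 the remaining stops are K1 15, R7 21, W3 23, J4 28; go to K1.
At K1 the remaining stops are R7 9, J4 13, W3 17; go to R7.
At R7 the remaining stops are W3 8, J4 17; go to W3.
At W3 the remaining stops are J4 25; go to J4.
Return J4→DC: 24.
Total = 7 + 15 + 9 + 8 + 25 + 24 = 88.

Total distance 88 km via the nearest-neighbour route DC → H6 → K1 → R7 → W3 → J4 → DC.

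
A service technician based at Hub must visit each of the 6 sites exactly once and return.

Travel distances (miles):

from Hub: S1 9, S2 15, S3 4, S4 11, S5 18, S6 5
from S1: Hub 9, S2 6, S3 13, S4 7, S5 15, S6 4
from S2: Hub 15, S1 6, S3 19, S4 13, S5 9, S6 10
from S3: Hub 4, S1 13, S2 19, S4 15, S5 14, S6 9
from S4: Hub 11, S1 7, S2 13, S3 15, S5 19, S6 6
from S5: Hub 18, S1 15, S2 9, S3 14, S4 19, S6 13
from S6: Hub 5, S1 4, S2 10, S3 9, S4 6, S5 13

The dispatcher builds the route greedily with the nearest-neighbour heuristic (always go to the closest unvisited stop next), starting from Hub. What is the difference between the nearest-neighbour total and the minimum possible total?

The nearest-neighbour route is 11 miles longer than optimal.

From Hub: S3=4, S6=5, S1=9, S4=11, S2=15, S5=18 → choose S3 (4).
From S3: S6=9, S1=13, S5=14, S4=15, S2=19 → choose S6 (9).
From S6: S1=4, S4=6, S2=10, S5=13 → choose S1 (4).
From S1: S2=6, S4=7, S5=15 → choose S2 (6).
From S2: S5=9, S4=13 → choose S5 (9).
From S5: S4=19 → choose S4 (19).
NN route Hub → S3 → S6 → S1 → S2 → S5 → S4 → Hub costs 62.
Optimal: Hub → S3 → S5 → S2 → S1 → S4 → S6 → Hub costs 51 (by enumerating all 360 distinct tours).
Excess = 62 − 51 = 11.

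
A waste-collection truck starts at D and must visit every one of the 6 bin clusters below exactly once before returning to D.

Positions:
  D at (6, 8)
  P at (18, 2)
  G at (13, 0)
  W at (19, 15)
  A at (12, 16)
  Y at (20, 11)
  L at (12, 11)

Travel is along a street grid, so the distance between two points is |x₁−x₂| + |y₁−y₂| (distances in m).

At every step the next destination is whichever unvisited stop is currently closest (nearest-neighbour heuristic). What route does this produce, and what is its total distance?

At D the remaining stops are L 9, A 14, G 15, Y 17, P 18, W 20; go to L.
At L the remaining stops are A 5, Y 8, W 11, G 12, P 15; go to A.
At A the remaining stops are W 8, Y 13, G 17, P 20; go to W.
At W the remaining stops are Y 5, P 14, G 21; go to Y.
At Y the remaining stops are P 11, G 18; go to P.
At P the remaining stops are G 7; go to G.
Return G→D: 15.
Total = 9 + 5 + 8 + 5 + 11 + 7 + 15 = 60.

60 m along D → L → A → W → Y → P → G → D.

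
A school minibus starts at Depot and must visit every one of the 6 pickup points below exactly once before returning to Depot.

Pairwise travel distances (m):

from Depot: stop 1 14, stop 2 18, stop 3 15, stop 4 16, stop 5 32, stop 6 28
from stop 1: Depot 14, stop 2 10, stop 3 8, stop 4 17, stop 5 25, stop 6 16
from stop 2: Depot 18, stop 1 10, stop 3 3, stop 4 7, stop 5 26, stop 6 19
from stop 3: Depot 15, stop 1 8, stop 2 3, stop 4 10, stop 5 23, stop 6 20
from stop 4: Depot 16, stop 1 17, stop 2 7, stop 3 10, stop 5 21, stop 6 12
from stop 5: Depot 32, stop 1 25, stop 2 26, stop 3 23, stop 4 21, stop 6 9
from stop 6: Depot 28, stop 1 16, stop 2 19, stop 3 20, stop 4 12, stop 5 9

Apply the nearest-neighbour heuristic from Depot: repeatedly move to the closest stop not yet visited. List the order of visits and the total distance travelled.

Nearest-neighbour total = 85 m; route Depot → stop 1 → stop 3 → stop 2 → stop 4 → stop 6 → stop 5 → Depot.

At Depot the remaining stops are stop 1 14, stop 3 15, stop 4 16, stop 2 18, stop 6 28, stop 5 32; go to stop 1.
At stop 1 the remaining stops are stop 3 8, stop 2 10, stop 6 16, stop 4 17, stop 5 25; go to stop 3.
At stop 3 the remaining stops are stop 2 3, stop 4 10, stop 6 20, stop 5 23; go to stop 2.
At stop 2 the remaining stops are stop 4 7, stop 6 19, stop 5 26; go to stop 4.
At stop 4 the remaining stops are stop 6 12, stop 5 21; go to stop 6.
At stop 6 the remaining stops are stop 5 9; go to stop 5.
Return stop 5→Depot: 32.
Total = 14 + 8 + 3 + 7 + 12 + 9 + 32 = 85.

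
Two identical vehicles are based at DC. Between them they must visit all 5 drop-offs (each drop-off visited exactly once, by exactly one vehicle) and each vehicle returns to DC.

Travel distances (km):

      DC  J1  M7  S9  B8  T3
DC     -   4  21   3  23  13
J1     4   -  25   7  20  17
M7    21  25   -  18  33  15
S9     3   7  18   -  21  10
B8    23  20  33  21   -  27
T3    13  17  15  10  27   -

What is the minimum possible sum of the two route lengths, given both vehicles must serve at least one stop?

Check every non-empty split of the stops between the two vehicles; for each half take its own optimal tour:
  {J1} + {M7, S9, B8, T3}: 8 + 84 = 92
  {M7} + {J1, S9, B8, T3}: 42 + 64 = 106
  {J1, M7} + {S9, B8, T3}: 50 + 63 = 113
  {S9} + {J1, M7, B8, T3}: 6 + 85 = 91
  {J1, S9} + {M7, B8, T3}: 14 + 84 = 98
  {M7, S9} + {J1, B8, T3}: 42 + 64 = 106
  … (15 splits in total)
Best: vehicle 1 DC → S9 → DC = 6; vehicle 2 DC → J1 → B8 → M7 → T3 → DC = 85; combined 91.

Minimum combined distance: 91 km.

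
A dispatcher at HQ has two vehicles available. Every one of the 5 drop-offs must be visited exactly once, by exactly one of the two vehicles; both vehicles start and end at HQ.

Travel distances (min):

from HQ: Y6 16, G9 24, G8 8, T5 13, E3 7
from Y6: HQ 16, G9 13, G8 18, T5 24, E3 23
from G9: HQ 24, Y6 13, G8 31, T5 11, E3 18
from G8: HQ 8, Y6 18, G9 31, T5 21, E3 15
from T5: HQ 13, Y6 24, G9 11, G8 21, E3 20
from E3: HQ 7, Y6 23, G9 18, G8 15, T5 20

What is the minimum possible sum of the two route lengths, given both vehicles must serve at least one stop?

Try each way of splitting the stops between the two vehicles (each non-empty) and, for each split, find the best tour for each vehicle:
  {Y6} + {G9, G8, T5, E3}: 32 + 65 = 97
  {G9} + {Y6, G8, T5, E3}: 48 + 77 = 125
  {Y6, G9} + {G8, T5, E3}: 53 + 56 = 109
  {G8} + {Y6, G9, T5, E3}: 16 + 67 = 83
  {Y6, G8} + {G9, T5, E3}: 42 + 49 = 91
  {G9, G8} + {Y6, T5, E3}: 63 + 67 = 130
  … (15 splits in total)
  {Y6, G9, G8, T5} + {E3}: 63 + 14 = 77  ← best
Best: vehicle 1 HQ → G8 → Y6 → G9 → T5 → HQ = 63; vehicle 2 HQ → E3 → HQ = 14; combined 77.

77 min — the smallest possible combined total.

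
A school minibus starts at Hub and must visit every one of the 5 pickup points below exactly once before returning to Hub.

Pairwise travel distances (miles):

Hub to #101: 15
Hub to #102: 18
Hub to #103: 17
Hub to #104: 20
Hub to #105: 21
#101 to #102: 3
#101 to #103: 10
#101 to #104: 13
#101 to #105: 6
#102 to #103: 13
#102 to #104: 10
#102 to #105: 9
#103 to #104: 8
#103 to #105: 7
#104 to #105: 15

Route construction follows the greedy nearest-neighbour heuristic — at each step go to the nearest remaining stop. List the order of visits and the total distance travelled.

Hub → [#101:15 / #103:17 / #102:18 / #104:20 / #105:21] → #101 (15)
#101 → [#102:3 / #105:6 / #103:10 / #104:13] → #102 (3)
#102 → [#105:9 / #104:10 / #103:13] → #105 (9)
#105 → [#103:7 / #104:15] → #103 (7)
#103 → [#104:8] → #104 (8)
Return #104→Hub: 20.
Total = 15 + 3 + 9 + 7 + 8 + 20 = 62.

Total distance 62 miles via the nearest-neighbour route Hub → #101 → #102 → #105 → #103 → #104 → Hub.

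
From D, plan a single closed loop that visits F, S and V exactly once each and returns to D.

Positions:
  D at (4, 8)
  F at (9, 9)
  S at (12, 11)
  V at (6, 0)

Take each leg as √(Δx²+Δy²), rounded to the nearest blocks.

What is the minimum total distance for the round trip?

Minimum total distance: 30 blocks.

D-F-S-V-D: 5+4+13+8 = 30
D-F-V-S-D: 5+9+13+9 = 36
D-S-F-V-D: 9+4+9+8 = 30
The minimum is 30.
One optimal route: D → F → S → V → D (or its reverse).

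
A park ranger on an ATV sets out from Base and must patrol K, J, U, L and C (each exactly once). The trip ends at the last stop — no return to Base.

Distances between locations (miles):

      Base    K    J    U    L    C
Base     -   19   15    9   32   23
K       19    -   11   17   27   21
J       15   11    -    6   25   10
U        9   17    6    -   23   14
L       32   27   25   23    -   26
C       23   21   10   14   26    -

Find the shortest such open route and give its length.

Minimum one-way distance = 71 miles.

There are 5! = 120 possible orderings.
Base → K → J → U → L → C: 19+11+6+23+26 = 85
Base → K → J → U → C → L: 19+11+6+14+26 = 76
Base → K → J → L → U → C: 19+11+25+23+14 = 92
Base → K → J → L → C → U: 19+11+25+26+14 = 95
Base → K → J → C → U → L: 19+11+10+14+23 = 77
Base → K → J → C → L → U: 19+11+10+26+23 = 89
Base → K → U → J → L → C: 19+17+6+25+26 = 93
Base → K → U → J → C → L: 19+17+6+10+26 = 78
Base → K → U → L → J → C: 19+17+23+25+10 = 94
Base → K → U → L → C → J: 19+17+23+26+10 = 95
Base → K → U → C → J → L: 19+17+14+10+25 = 85
Base → K → U → C → L → J: 19+17+14+26+25 = 101
Base → K → L → J → U → C: 19+27+25+6+14 = 91
Base → K → L → J → C → U: 19+27+25+10+14 = 95
… (106 more)
Base → U → C → J → K → L: 9+14+10+11+27 = 71  ← best
The minimum is 71.
One shortest path: Base → U → C → J → K → L.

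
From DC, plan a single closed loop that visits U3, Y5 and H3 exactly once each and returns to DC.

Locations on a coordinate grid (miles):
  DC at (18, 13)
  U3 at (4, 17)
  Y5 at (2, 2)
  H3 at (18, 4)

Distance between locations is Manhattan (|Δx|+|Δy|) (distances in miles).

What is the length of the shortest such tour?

Minimum total distance: 62 miles.

There are 3 distinct closed tours to check (reversals are equivalent).
DC - U3 - Y5 - H3 - DC: 18+17+18+9 = 62
DC - U3 - H3 - Y5 - DC: 18+27+18+27 = 90
DC - Y5 - U3 - H3 - DC: 27+17+27+9 = 80
The minimum is 62.
One optimal route: DC → U3 → Y5 → H3 → DC (or its reverse).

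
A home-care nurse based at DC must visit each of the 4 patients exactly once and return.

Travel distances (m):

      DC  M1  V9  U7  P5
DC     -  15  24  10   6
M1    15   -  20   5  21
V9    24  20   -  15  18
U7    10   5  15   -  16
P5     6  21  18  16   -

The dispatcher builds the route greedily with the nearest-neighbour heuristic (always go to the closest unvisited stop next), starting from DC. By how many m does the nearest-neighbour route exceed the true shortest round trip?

DC: P5=6, U7=10, M1=15, V9=24 ⇒ P5
P5: U7=16, V9=18, M1=21 ⇒ U7
U7: M1=5, V9=15 ⇒ M1
M1: V9=20 ⇒ V9
NN route DC → P5 → U7 → M1 → V9 → DC costs 71.
Optimal: DC → M1 → U7 → V9 → P5 → DC costs 59 (by enumerating all 12 distinct tours).
Excess = 71 − 59 = 12.

The nearest-neighbour route is 12 m longer than optimal.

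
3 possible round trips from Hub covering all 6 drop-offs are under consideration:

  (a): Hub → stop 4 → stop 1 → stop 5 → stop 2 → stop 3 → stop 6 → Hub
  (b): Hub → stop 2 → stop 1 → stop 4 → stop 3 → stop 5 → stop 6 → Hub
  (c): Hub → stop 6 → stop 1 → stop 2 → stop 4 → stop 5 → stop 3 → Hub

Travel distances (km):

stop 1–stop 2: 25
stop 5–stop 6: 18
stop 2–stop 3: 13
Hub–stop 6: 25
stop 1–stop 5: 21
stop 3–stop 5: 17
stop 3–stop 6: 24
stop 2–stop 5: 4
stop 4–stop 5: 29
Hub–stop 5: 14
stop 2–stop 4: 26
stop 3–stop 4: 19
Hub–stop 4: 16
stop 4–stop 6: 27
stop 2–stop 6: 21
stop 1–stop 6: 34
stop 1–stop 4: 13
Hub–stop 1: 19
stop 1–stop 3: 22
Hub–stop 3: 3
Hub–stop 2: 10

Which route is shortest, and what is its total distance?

(a): 16 + 13 + 21 + 4 + 13 + 24 + 25 = 116
(b): 10 + 25 + 13 + 19 + 17 + 18 + 25 = 127
(c): 25 + 34 + 25 + 26 + 29 + 17 + 3 = 159

116 km — (a) is the shortest.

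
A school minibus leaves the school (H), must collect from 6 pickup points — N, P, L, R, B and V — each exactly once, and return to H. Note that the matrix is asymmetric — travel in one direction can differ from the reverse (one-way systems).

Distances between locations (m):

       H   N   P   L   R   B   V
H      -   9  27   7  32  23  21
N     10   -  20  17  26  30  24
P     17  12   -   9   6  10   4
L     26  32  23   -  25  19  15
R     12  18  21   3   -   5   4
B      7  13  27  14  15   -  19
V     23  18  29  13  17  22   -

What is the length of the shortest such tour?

Shortest round trip = 78 m.

H - N - P - L - R - B - V - H: 9+20+9+25+5+19+23 = 110
H - N - P - L - R - V - B - H: 9+20+9+25+4+22+7 = 96
H - N - P - L - B - R - V - H: 9+20+9+19+15+4+23 = 99
H - N - P - L - B - V - R - H: 9+20+9+19+19+17+12 = 105
H - N - P - L - V - R - B - H: 9+20+9+15+17+5+7 = 82
H - N - P - L - V - B - R - H: 9+20+9+15+22+15+12 = 102
H - N - P - R - L - B - V - H: 9+20+6+3+19+19+23 = 99
H - N - P - R - L - V - B - H: 9+20+6+3+15+22+7 = 82
… (712 more)
H - N - P - R - V - L - B - H: 9+20+6+4+13+19+7 = 78  ← best
The minimum is 78.
One optimal route: H → N → P → R → V → L → B → H.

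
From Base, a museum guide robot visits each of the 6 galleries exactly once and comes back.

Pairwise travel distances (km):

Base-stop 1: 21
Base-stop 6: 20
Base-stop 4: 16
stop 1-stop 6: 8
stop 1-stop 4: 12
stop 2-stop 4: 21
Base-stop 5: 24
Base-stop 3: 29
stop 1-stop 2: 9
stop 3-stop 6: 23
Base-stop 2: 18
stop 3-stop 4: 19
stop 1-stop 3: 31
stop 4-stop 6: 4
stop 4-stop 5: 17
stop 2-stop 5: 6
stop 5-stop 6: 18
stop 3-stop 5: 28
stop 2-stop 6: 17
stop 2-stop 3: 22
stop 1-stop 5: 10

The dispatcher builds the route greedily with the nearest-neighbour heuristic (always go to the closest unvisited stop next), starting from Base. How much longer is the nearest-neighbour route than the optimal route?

Excess over optimum: 6 km.

From Base: stop 4=16, stop 2=18, stop 6=20, stop 1=21, stop 5=24, stop 3=29 → choose stop 4 (16).
From stop 4: stop 6=4, stop 1=12, stop 5=17, stop 3=19, stop 2=21 → choose stop 6 (4).
From stop 6: stop 1=8, stop 2=17, stop 5=18, stop 3=23 → choose stop 1 (8).
From stop 1: stop 2=9, stop 5=10, stop 3=31 → choose stop 2 (9).
From stop 2: stop 5=6, stop 3=22 → choose stop 5 (6).
From stop 5: stop 3=28 → choose stop 3 (28).
NN route Base → stop 4 → stop 6 → stop 1 → stop 2 → stop 5 → stop 3 → Base costs 100.
Optimal: Base → stop 2 → stop 5 → stop 1 → stop 6 → stop 4 → stop 3 → Base costs 94 (by enumerating all 360 distinct tours).
Excess = 100 − 94 = 6.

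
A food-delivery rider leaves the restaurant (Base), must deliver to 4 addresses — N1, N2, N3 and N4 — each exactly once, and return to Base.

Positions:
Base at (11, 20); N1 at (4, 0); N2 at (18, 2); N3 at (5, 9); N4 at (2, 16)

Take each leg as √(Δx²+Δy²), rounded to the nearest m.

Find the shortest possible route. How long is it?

Shortest round trip = 60 m.

There are 12 distinct closed tours to check (reversals are equivalent).
Base → N1 → N2 → N3 → N4 → Base: 21+14+15+8+10 = 68
Base → N1 → N2 → N4 → N3 → Base: 21+14+21+8+13 = 77
Base → N1 → N3 → N2 → N4 → Base: 21+9+15+21+10 = 76
Base → N1 → N3 → N4 → N2 → Base: 21+9+8+21+19 = 78
Base → N1 → N4 → N2 → N3 → Base: 21+16+21+15+13 = 86
Base → N1 → N4 → N3 → N2 → Base: 21+16+8+15+19 = 79
Base → N2 → N1 → N3 → N4 → Base: 19+14+9+8+10 = 60
Base → N2 → N1 → N4 → N3 → Base: 19+14+16+8+13 = 70
Base → N2 → N3 → N1 → N4 → Base: 19+15+9+16+10 = 69
Base → N2 → N4 → N1 → N3 → Base: 19+21+16+9+13 = 78
Base → N3 → N1 → N2 → N4 → Base: 13+9+14+21+10 = 67
Base → N3 → N2 → N1 → N4 → Base: 13+15+14+16+10 = 68
The minimum is 60.
One optimal route: Base → N2 → N1 → N3 → N4 → Base (or its reverse).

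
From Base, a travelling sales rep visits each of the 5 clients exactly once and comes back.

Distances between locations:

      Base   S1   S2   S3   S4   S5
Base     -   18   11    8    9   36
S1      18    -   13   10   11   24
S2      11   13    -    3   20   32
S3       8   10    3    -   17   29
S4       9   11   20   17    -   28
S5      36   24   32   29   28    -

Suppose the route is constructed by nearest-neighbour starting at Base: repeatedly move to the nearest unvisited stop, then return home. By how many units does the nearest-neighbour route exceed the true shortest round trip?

14 longer than the optimal tour.

Base: S3=8, S4=9, S2=11, S1=18, S5=36 ⇒ S3
S3: S2=3, S1=10, S4=17, S5=29 ⇒ S2
S2: S1=13, S4=20, S5=32 ⇒ S1
S1: S4=11, S5=24 ⇒ S4
S4: S5=28 ⇒ S5
NN route Base → S3 → S2 → S1 → S4 → S5 → Base costs 99.
Optimal: Base → S2 → S3 → S1 → S5 → S4 → Base costs 85 (by enumerating all 60 distinct tours).
Excess = 99 − 85 = 14.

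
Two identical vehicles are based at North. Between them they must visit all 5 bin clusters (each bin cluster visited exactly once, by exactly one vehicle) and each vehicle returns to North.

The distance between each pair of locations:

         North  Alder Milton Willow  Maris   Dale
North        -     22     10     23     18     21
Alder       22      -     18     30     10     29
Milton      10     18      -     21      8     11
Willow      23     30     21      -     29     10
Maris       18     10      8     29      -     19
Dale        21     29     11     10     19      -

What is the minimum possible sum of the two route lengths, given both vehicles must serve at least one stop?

Check every non-empty split of the stops between the two vehicles; for each half take its own optimal tour:
  {Alder} + {Milton, Willow, Maris, Dale}: 44 + 70 = 114
  {Milton} + {Alder, Willow, Maris, Dale}: 20 + 84 = 104
  {Alder, Milton} + {Willow, Maris, Dale}: 50 + 70 = 120
  {Willow} + {Alder, Milton, Maris, Dale}: 46 + 72 = 118
  {Alder, Willow} + {Milton, Maris, Dale}: 75 + 58 = 133
  {Milton, Willow} + {Alder, Maris, Dale}: 54 + 72 = 126
  … (15 splits in total)
Best: vehicle 1 North → Milton → North = 20; vehicle 2 North → Alder → Maris → Dale → Willow → North = 84; combined 104.

104 — the smallest possible combined total.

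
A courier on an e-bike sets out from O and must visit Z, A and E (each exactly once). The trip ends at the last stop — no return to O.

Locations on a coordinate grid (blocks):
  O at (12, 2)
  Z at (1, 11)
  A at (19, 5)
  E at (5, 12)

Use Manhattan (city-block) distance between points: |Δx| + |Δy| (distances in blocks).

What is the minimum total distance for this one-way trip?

Minimum one-way distance = 36 blocks.

There are 3! = 6 possible orderings.
O - Z - A - E: 20+24+21 = 65
O - Z - E - A: 20+5+21 = 46
O - A - Z - E: 10+24+5 = 39
O - A - E - Z: 10+21+5 = 36
O - E - Z - A: 17+5+24 = 46
O - E - A - Z: 17+21+24 = 62
The minimum is 36.
One shortest path: O → A → E → Z.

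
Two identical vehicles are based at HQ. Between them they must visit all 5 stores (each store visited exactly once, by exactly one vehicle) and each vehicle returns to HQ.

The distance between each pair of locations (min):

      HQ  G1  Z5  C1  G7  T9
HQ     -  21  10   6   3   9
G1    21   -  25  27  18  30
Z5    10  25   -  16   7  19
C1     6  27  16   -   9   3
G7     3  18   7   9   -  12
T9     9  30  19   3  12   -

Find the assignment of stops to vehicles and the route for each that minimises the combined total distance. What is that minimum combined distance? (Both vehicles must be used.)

Try each way of splitting the stops between the two vehicles (each non-empty) and, for each split, find the best tour for each vehicle:
  {G1} + {Z5, C1, G7, T9}: 42 + 38 = 80
  {Z5} + {G1, C1, G7, T9}: 20 + 60 = 80
  {G1, Z5} + {C1, G7, T9}: 56 + 24 = 80
  {C1} + {G1, Z5, G7, T9}: 12 + 74 = 86
  {G1, C1} + {Z5, G7, T9}: 54 + 38 = 92
  {Z5, C1} + {G1, G7, T9}: 32 + 60 = 92
  … (15 splits in total)
  {G1, Z5, G7} + {C1, T9}: 56 + 18 = 74  ← best
Best: vehicle 1 HQ → G1 → Z5 → G7 → HQ = 56; vehicle 2 HQ → C1 → T9 → HQ = 18; combined 74.

74 min — the smallest possible combined total.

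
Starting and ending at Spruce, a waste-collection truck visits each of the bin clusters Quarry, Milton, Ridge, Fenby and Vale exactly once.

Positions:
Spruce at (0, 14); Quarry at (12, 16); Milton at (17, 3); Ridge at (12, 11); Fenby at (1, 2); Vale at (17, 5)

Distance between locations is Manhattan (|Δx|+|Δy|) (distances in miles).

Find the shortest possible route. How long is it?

There are 60 distinct closed tours to check (reversals are equivalent).
Spruce - Quarry - Milton - Ridge - Fenby - Vale - Spruce: 14+18+13+20+19+26 = 110
Spruce - Quarry - Milton - Ridge - Vale - Fenby - Spruce: 14+18+13+11+19+13 = 88
Spruce - Quarry - Milton - Fenby - Ridge - Vale - Spruce: 14+18+17+20+11+26 = 106
Spruce - Quarry - Milton - Fenby - Vale - Ridge - Spruce: 14+18+17+19+11+15 = 94
Spruce - Quarry - Milton - Vale - Ridge - Fenby - Spruce: 14+18+2+11+20+13 = 78
Spruce - Quarry - Milton - Vale - Fenby - Ridge - Spruce: 14+18+2+19+20+15 = 88
Spruce - Quarry - Ridge - Milton - Fenby - Vale - Spruce: 14+5+13+17+19+26 = 94
Spruce - Quarry - Ridge - Milton - Vale - Fenby - Spruce: 14+5+13+2+19+13 = 66
Spruce - Quarry - Ridge - Fenby - Milton - Vale - Spruce: 14+5+20+17+2+26 = 84
Spruce - Quarry - Ridge - Fenby - Vale - Milton - Spruce: 14+5+20+19+2+28 = 88
Spruce - Quarry - Ridge - Vale - Milton - Fenby - Spruce: 14+5+11+2+17+13 = 62
Spruce - Quarry - Ridge - Vale - Fenby - Milton - Spruce: 14+5+11+19+17+28 = 94
Spruce - Quarry - Fenby - Milton - Ridge - Vale - Spruce: 14+25+17+13+11+26 = 106
Spruce - Quarry - Fenby - Milton - Vale - Ridge - Spruce: 14+25+17+2+11+15 = 84
… (46 more)
The minimum is 62.
One optimal route: Spruce → Quarry → Ridge → Vale → Milton → Fenby → Spruce (or its reverse).

Shortest round trip = 62 miles.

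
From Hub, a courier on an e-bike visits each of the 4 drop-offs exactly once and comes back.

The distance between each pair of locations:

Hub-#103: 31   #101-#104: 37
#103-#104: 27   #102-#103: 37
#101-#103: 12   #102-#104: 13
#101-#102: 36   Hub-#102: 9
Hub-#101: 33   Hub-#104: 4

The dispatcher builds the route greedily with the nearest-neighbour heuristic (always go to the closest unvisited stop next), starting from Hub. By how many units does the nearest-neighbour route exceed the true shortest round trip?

From Hub: #104=4, #102=9, #103=31, #101=33 → choose #104 (4).
From #104: #102=13, #103=27, #101=37 → choose #102 (13).
From #102: #101=36, #103=37 → choose #101 (36).
From #101: #103=12 → choose #103 (12).
NN route Hub → #104 → #102 → #101 → #103 → Hub costs 96.
Optimal: Hub → #102 → #101 → #103 → #104 → Hub costs 88 (by enumerating all 12 distinct tours).
Excess = 96 − 88 = 8.

8 longer than the optimal tour.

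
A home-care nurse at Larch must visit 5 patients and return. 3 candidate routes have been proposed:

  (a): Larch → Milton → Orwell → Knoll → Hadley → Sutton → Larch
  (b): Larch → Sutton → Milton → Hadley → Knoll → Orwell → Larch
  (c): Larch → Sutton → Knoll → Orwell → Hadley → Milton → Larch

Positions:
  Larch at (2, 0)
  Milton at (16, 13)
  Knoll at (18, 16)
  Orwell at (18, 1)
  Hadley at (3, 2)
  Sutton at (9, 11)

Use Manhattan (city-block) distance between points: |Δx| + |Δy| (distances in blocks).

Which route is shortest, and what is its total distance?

112 blocks — (b) is the shortest.

(a): 27 + 14 + 15 + 29 + 15 + 18 = 118
(b): 18 + 9 + 24 + 29 + 15 + 17 = 112
(c): 18 + 14 + 15 + 16 + 24 + 27 = 114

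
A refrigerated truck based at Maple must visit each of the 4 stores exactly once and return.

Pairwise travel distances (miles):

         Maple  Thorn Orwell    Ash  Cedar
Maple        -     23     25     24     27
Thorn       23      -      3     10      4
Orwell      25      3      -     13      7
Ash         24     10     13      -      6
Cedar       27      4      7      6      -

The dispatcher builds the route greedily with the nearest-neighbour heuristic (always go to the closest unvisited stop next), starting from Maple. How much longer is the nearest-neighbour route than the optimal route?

The nearest-neighbour route is 1 miles longer than optimal.

Maple: Thorn=23, Ash=24, Orwell=25, Cedar=27 ⇒ Thorn
Thorn: Orwell=3, Cedar=4, Ash=10 ⇒ Orwell
Orwell: Cedar=7, Ash=13 ⇒ Cedar
Cedar: Ash=6 ⇒ Ash
NN route Maple → Thorn → Orwell → Cedar → Ash → Maple costs 63.
Optimal: Maple → Orwell → Thorn → Cedar → Ash → Maple costs 62 (by enumerating all 12 distinct tours).
Excess = 63 − 62 = 1.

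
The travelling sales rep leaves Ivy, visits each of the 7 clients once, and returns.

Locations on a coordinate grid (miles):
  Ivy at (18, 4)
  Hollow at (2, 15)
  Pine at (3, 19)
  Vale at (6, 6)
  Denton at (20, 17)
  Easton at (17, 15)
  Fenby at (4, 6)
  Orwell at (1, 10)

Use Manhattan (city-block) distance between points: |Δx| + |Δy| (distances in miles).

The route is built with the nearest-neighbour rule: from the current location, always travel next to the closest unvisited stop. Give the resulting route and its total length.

Nearest-neighbour total = 70 miles; route Ivy → Easton → Denton → Pine → Hollow → Orwell → Fenby → Vale → Ivy.

Ivy → [Easton:12 / Vale:14 / Denton:15 / Fenby:16 / Orwell:23 / Hollow:27 / Pine:30] → Easton (12)
Easton → [Denton:5 / Hollow:15 / Pine:18 / Vale:20 / Orwell:21 / Fenby:22] → Denton (5)
Denton → [Pine:19 / Hollow:20 / Vale:25 / Orwell:26 / Fenby:27] → Pine (19)
Pine → [Hollow:5 / Orwell:11 / Fenby:14 / Vale:16] → Hollow (5)
Hollow → [Orwell:6 / Fenby:11 / Vale:13] → Orwell (6)
Orwell → [Fenby:7 / Vale:9] → Fenby (7)
Fenby → [Vale:2] → Vale (2)
Return Vale→Ivy: 14.
Total = 12 + 5 + 19 + 5 + 6 + 7 + 2 + 14 = 70.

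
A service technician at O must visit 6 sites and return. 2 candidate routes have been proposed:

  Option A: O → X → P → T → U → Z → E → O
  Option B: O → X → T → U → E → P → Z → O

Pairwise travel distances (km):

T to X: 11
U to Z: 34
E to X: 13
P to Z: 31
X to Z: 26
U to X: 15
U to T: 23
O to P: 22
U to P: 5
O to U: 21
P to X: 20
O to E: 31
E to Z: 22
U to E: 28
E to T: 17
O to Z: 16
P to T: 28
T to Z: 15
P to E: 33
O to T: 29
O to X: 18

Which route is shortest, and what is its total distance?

160 km — Option B is the shortest.

Option A: 18 + 20 + 28 + 23 + 34 + 22 + 31 = 176
Option B: 18 + 11 + 23 + 28 + 33 + 31 + 16 = 160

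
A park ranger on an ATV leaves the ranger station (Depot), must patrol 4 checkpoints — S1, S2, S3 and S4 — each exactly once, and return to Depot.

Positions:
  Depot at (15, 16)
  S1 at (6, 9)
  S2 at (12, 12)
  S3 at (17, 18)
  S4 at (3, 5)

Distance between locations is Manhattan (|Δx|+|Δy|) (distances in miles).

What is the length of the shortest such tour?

54 miles — the shortest possible round trip.

There are 12 distinct closed tours to check (reversals are equivalent).
Depot-S1-S2-S3-S4-Depot: 16+9+11+27+23 = 86
Depot-S1-S2-S4-S3-Depot: 16+9+16+27+4 = 72
Depot-S1-S3-S2-S4-Depot: 16+20+11+16+23 = 86
Depot-S1-S3-S4-S2-Depot: 16+20+27+16+7 = 86
Depot-S1-S4-S2-S3-Depot: 16+7+16+11+4 = 54
Depot-S1-S4-S3-S2-Depot: 16+7+27+11+7 = 68
Depot-S2-S1-S3-S4-Depot: 7+9+20+27+23 = 86
Depot-S2-S1-S4-S3-Depot: 7+9+7+27+4 = 54
Depot-S2-S3-S1-S4-Depot: 7+11+20+7+23 = 68
Depot-S2-S4-S1-S3-Depot: 7+16+7+20+4 = 54
Depot-S3-S1-S2-S4-Depot: 4+20+9+16+23 = 72
Depot-S3-S2-S1-S4-Depot: 4+11+9+7+23 = 54
The minimum is 54.
One optimal route: Depot → S1 → S4 → S2 → S3 → Depot (or its reverse).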